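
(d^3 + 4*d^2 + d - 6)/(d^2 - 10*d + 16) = (d^3 + 4*d^2 + d - 6)/(d^2 - 10*d + 16)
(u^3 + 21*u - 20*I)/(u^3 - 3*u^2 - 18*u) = (-u^3 - 21*u + 20*I)/(u*(-u^2 + 3*u + 18))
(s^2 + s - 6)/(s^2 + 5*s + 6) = (s - 2)/(s + 2)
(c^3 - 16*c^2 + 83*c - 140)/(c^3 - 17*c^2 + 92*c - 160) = (c - 7)/(c - 8)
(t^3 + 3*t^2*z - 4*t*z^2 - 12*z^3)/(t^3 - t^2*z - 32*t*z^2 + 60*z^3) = (-t^2 - 5*t*z - 6*z^2)/(-t^2 - t*z + 30*z^2)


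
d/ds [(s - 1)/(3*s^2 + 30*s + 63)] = (s^2 + 10*s - 2*(s - 1)*(s + 5) + 21)/(3*(s^2 + 10*s + 21)^2)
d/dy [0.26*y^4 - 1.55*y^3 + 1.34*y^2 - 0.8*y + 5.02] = 1.04*y^3 - 4.65*y^2 + 2.68*y - 0.8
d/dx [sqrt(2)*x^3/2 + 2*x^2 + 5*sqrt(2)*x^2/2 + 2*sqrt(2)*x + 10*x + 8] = 3*sqrt(2)*x^2/2 + 4*x + 5*sqrt(2)*x + 2*sqrt(2) + 10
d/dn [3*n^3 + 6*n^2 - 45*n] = 9*n^2 + 12*n - 45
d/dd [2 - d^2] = -2*d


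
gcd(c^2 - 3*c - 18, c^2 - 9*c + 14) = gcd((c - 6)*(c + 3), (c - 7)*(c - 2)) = 1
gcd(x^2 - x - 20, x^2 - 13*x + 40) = x - 5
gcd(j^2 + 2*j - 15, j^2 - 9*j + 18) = j - 3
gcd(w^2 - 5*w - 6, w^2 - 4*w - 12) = w - 6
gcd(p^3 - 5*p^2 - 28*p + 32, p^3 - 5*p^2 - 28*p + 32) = p^3 - 5*p^2 - 28*p + 32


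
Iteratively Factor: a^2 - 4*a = (a)*(a - 4)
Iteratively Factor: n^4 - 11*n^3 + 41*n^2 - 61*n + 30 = (n - 1)*(n^3 - 10*n^2 + 31*n - 30) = (n - 5)*(n - 1)*(n^2 - 5*n + 6) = (n - 5)*(n - 2)*(n - 1)*(n - 3)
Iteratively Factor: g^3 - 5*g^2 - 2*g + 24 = (g - 3)*(g^2 - 2*g - 8) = (g - 3)*(g + 2)*(g - 4)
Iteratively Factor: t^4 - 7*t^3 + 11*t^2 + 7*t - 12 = (t - 4)*(t^3 - 3*t^2 - t + 3) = (t - 4)*(t + 1)*(t^2 - 4*t + 3) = (t - 4)*(t - 1)*(t + 1)*(t - 3)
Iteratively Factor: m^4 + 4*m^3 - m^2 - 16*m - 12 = (m + 1)*(m^3 + 3*m^2 - 4*m - 12) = (m + 1)*(m + 3)*(m^2 - 4) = (m - 2)*(m + 1)*(m + 3)*(m + 2)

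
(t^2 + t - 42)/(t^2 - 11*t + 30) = (t + 7)/(t - 5)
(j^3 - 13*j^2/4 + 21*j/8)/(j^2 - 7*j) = (8*j^2 - 26*j + 21)/(8*(j - 7))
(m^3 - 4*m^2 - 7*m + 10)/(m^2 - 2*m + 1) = (m^2 - 3*m - 10)/(m - 1)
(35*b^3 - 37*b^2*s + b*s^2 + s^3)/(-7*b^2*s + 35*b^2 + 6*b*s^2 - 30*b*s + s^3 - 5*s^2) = (-5*b + s)/(s - 5)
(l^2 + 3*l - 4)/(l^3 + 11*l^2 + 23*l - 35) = (l + 4)/(l^2 + 12*l + 35)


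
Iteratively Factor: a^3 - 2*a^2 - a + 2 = (a + 1)*(a^2 - 3*a + 2) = (a - 1)*(a + 1)*(a - 2)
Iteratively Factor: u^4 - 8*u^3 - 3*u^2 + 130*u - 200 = (u + 4)*(u^3 - 12*u^2 + 45*u - 50) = (u - 2)*(u + 4)*(u^2 - 10*u + 25) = (u - 5)*(u - 2)*(u + 4)*(u - 5)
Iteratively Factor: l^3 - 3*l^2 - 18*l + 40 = (l - 5)*(l^2 + 2*l - 8) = (l - 5)*(l + 4)*(l - 2)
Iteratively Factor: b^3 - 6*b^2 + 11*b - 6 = (b - 2)*(b^2 - 4*b + 3) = (b - 2)*(b - 1)*(b - 3)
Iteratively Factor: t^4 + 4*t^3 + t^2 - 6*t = (t + 2)*(t^3 + 2*t^2 - 3*t) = (t + 2)*(t + 3)*(t^2 - t) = (t - 1)*(t + 2)*(t + 3)*(t)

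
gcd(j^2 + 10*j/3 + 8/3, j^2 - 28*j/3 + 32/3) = 1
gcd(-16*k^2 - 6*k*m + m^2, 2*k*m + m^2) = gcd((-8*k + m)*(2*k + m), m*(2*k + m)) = 2*k + m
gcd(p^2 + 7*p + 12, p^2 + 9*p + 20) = p + 4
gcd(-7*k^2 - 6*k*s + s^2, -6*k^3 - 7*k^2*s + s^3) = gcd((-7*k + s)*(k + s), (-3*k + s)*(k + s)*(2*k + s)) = k + s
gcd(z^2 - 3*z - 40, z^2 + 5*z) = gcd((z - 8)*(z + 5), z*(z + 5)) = z + 5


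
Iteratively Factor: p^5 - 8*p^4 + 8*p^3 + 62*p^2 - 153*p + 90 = (p - 2)*(p^4 - 6*p^3 - 4*p^2 + 54*p - 45) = (p - 5)*(p - 2)*(p^3 - p^2 - 9*p + 9) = (p - 5)*(p - 2)*(p + 3)*(p^2 - 4*p + 3) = (p - 5)*(p - 3)*(p - 2)*(p + 3)*(p - 1)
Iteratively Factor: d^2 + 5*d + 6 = (d + 3)*(d + 2)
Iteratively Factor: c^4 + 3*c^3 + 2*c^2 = (c)*(c^3 + 3*c^2 + 2*c) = c*(c + 2)*(c^2 + c) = c*(c + 1)*(c + 2)*(c)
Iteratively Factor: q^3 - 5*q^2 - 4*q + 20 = (q - 2)*(q^2 - 3*q - 10) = (q - 5)*(q - 2)*(q + 2)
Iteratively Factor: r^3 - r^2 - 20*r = (r - 5)*(r^2 + 4*r) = (r - 5)*(r + 4)*(r)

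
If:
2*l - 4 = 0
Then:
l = 2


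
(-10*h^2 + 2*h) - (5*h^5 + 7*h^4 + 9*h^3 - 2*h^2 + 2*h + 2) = -5*h^5 - 7*h^4 - 9*h^3 - 8*h^2 - 2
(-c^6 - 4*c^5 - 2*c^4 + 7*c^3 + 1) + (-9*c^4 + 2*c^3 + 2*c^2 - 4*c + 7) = -c^6 - 4*c^5 - 11*c^4 + 9*c^3 + 2*c^2 - 4*c + 8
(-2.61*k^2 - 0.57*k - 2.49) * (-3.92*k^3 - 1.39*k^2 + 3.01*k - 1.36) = 10.2312*k^5 + 5.8623*k^4 + 2.697*k^3 + 5.295*k^2 - 6.7197*k + 3.3864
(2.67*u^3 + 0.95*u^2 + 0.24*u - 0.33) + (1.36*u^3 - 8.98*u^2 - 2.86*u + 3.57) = 4.03*u^3 - 8.03*u^2 - 2.62*u + 3.24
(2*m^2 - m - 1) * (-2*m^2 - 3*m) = -4*m^4 - 4*m^3 + 5*m^2 + 3*m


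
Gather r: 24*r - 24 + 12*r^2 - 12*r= 12*r^2 + 12*r - 24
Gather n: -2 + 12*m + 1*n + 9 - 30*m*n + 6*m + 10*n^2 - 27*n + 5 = 18*m + 10*n^2 + n*(-30*m - 26) + 12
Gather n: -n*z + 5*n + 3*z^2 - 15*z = n*(5 - z) + 3*z^2 - 15*z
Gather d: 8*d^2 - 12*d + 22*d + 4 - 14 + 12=8*d^2 + 10*d + 2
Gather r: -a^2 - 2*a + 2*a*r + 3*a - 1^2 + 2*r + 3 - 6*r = -a^2 + a + r*(2*a - 4) + 2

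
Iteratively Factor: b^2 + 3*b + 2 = (b + 1)*(b + 2)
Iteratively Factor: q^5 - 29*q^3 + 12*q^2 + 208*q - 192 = (q + 4)*(q^4 - 4*q^3 - 13*q^2 + 64*q - 48) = (q + 4)^2*(q^3 - 8*q^2 + 19*q - 12) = (q - 3)*(q + 4)^2*(q^2 - 5*q + 4) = (q - 3)*(q - 1)*(q + 4)^2*(q - 4)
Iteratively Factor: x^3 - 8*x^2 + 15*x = (x)*(x^2 - 8*x + 15) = x*(x - 5)*(x - 3)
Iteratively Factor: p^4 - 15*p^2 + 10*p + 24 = (p + 4)*(p^3 - 4*p^2 + p + 6) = (p - 3)*(p + 4)*(p^2 - p - 2) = (p - 3)*(p - 2)*(p + 4)*(p + 1)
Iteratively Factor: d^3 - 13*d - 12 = (d - 4)*(d^2 + 4*d + 3) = (d - 4)*(d + 1)*(d + 3)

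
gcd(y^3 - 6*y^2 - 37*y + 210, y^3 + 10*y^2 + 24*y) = y + 6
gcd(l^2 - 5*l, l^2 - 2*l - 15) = l - 5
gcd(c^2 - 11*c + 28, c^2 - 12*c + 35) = c - 7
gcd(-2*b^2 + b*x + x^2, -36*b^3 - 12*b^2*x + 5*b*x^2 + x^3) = 2*b + x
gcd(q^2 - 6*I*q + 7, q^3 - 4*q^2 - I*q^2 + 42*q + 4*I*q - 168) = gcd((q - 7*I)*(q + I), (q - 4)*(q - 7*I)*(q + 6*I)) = q - 7*I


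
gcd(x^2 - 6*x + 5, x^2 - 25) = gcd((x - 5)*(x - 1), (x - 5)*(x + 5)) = x - 5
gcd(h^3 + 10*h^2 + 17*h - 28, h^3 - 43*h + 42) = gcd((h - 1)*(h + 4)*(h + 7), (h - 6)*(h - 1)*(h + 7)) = h^2 + 6*h - 7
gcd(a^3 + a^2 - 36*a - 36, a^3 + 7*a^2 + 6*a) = a^2 + 7*a + 6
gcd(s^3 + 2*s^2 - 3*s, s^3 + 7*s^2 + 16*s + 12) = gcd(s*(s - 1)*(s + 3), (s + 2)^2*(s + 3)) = s + 3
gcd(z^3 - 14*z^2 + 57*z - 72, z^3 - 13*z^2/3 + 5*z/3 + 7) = z - 3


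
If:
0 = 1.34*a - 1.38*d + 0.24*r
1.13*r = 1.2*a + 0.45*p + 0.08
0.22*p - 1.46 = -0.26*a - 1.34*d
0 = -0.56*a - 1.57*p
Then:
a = 0.85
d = 0.97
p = -0.30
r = 0.85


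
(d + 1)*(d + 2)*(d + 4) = d^3 + 7*d^2 + 14*d + 8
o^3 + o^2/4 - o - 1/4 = (o - 1)*(o + 1/4)*(o + 1)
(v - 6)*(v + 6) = v^2 - 36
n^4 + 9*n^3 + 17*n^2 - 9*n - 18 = (n - 1)*(n + 1)*(n + 3)*(n + 6)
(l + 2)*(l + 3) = l^2 + 5*l + 6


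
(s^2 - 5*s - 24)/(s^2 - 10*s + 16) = (s + 3)/(s - 2)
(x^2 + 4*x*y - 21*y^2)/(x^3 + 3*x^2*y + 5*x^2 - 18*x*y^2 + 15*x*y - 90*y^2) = (x + 7*y)/(x^2 + 6*x*y + 5*x + 30*y)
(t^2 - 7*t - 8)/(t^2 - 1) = (t - 8)/(t - 1)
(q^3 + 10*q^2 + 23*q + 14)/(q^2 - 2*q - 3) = (q^2 + 9*q + 14)/(q - 3)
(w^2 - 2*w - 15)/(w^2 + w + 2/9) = 9*(w^2 - 2*w - 15)/(9*w^2 + 9*w + 2)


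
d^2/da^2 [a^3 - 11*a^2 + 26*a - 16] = 6*a - 22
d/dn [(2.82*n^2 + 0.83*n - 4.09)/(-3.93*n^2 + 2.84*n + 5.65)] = (11.2707*n^2 - 0.281399999999998*n + 16.3051)/(15.4449*n^4 - 22.3224*n^3 - 36.3434*n^2 + 32.092*n + 31.9225)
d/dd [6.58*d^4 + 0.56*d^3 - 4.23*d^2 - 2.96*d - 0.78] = 26.32*d^3 + 1.68*d^2 - 8.46*d - 2.96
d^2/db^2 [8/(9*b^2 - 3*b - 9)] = 16*(9*b^2 - 3*b - (6*b - 1)^2 - 9)/(3*(-3*b^2 + b + 3)^3)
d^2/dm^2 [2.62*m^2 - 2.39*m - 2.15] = 5.24000000000000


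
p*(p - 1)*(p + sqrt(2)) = p^3 - p^2 + sqrt(2)*p^2 - sqrt(2)*p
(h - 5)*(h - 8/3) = h^2 - 23*h/3 + 40/3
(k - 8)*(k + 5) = k^2 - 3*k - 40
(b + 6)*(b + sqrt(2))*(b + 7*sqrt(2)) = b^3 + 6*b^2 + 8*sqrt(2)*b^2 + 14*b + 48*sqrt(2)*b + 84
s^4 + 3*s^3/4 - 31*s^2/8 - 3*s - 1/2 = (s - 2)*(s + 1/4)*(s + 1/2)*(s + 2)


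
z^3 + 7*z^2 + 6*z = z*(z + 1)*(z + 6)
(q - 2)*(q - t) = q^2 - q*t - 2*q + 2*t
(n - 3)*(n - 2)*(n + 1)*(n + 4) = n^4 - 15*n^2 + 10*n + 24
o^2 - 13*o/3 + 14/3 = (o - 7/3)*(o - 2)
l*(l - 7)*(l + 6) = l^3 - l^2 - 42*l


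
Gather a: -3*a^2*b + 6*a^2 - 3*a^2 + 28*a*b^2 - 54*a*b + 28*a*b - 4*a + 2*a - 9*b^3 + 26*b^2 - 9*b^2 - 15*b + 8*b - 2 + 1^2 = a^2*(3 - 3*b) + a*(28*b^2 - 26*b - 2) - 9*b^3 + 17*b^2 - 7*b - 1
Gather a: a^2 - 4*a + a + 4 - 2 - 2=a^2 - 3*a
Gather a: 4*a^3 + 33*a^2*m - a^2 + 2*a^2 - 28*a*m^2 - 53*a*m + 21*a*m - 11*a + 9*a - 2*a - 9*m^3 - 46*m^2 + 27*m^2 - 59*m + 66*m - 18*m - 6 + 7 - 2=4*a^3 + a^2*(33*m + 1) + a*(-28*m^2 - 32*m - 4) - 9*m^3 - 19*m^2 - 11*m - 1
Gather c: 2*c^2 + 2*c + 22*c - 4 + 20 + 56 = 2*c^2 + 24*c + 72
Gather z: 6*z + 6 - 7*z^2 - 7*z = -7*z^2 - z + 6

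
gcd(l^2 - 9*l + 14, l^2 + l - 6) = l - 2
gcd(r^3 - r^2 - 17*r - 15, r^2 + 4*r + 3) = r^2 + 4*r + 3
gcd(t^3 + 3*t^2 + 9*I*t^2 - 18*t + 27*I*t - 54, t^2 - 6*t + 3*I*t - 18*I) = t + 3*I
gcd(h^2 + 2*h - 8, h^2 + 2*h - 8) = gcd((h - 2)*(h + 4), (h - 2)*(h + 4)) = h^2 + 2*h - 8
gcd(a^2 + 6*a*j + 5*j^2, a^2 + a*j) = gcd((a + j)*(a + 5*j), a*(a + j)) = a + j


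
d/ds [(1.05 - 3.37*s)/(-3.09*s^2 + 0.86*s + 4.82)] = (-10.4133*s^2 + 6.489*s - 17.1464)/(9.5481*s^4 - 5.3148*s^3 - 29.048*s^2 + 8.2904*s + 23.2324)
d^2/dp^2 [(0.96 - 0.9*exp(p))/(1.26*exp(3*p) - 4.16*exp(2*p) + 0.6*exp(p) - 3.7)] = (-5.71536000000001*exp(6*p) + 27.869184*exp(5*p) - 68.2047360000001*exp(4*p) + 11.113224*exp(3*p) + 116.208*exp(2*p) - 60.75768*exp(p) - 10.1898)*exp(p)/(2.000376*exp(9*p) - 19.813248*exp(8*p) + 68.272848*exp(7*p) - 108.483416*exp(6*p) + 148.8744*exp(5*p) - 213.36816*exp(4*p) + 107.3754*exp(3*p) - 174.8472*exp(2*p) + 24.642*exp(p) - 50.653)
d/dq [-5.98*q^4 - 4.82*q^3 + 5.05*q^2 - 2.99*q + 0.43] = -23.92*q^3 - 14.46*q^2 + 10.1*q - 2.99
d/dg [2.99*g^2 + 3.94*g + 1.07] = 5.98*g + 3.94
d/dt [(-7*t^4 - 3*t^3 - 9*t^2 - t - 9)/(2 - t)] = (21*t^4 - 50*t^3 - 9*t^2 - 36*t - 11)/(t^2 - 4*t + 4)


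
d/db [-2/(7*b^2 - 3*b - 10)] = 2*(14*b - 3)/(-7*b^2 + 3*b + 10)^2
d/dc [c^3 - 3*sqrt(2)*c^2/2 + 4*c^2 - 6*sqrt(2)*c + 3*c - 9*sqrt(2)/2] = 3*c^2 - 3*sqrt(2)*c + 8*c - 6*sqrt(2) + 3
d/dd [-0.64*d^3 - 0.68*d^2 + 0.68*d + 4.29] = -1.92*d^2 - 1.36*d + 0.68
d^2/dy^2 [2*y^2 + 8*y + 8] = 4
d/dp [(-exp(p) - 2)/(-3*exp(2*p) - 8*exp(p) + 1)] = (-2*(exp(p) + 2)*(3*exp(p) + 4) + 3*exp(2*p) + 8*exp(p) - 1)*exp(p)/(3*exp(2*p) + 8*exp(p) - 1)^2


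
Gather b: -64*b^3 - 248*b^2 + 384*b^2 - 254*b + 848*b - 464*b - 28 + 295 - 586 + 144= -64*b^3 + 136*b^2 + 130*b - 175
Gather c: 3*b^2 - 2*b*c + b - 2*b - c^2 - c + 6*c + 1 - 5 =3*b^2 - b - c^2 + c*(5 - 2*b) - 4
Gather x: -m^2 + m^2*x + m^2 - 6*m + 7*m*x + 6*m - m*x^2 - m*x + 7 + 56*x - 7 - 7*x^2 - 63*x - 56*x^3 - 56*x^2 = -56*x^3 + x^2*(-m - 63) + x*(m^2 + 6*m - 7)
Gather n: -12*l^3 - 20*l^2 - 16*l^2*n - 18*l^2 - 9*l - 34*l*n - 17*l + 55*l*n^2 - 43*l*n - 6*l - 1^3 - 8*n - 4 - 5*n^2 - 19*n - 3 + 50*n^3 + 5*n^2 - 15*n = -12*l^3 - 38*l^2 + 55*l*n^2 - 32*l + 50*n^3 + n*(-16*l^2 - 77*l - 42) - 8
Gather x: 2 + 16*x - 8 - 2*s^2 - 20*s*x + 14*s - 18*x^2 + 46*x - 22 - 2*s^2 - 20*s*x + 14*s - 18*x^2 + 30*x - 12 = -4*s^2 + 28*s - 36*x^2 + x*(92 - 40*s) - 40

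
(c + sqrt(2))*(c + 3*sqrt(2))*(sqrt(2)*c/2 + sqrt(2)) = sqrt(2)*c^3/2 + sqrt(2)*c^2 + 4*c^2 + 3*sqrt(2)*c + 8*c + 6*sqrt(2)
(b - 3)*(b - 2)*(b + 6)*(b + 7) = b^4 + 8*b^3 - 17*b^2 - 132*b + 252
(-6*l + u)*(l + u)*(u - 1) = -6*l^2*u + 6*l^2 - 5*l*u^2 + 5*l*u + u^3 - u^2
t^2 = t^2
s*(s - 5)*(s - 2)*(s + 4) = s^4 - 3*s^3 - 18*s^2 + 40*s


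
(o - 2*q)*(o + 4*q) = o^2 + 2*o*q - 8*q^2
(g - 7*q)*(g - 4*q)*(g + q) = g^3 - 10*g^2*q + 17*g*q^2 + 28*q^3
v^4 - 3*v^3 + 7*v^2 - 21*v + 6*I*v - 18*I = (v - 3)*(v - 3*I)*(v + I)*(v + 2*I)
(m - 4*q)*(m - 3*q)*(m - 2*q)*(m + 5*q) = m^4 - 4*m^3*q - 19*m^2*q^2 + 106*m*q^3 - 120*q^4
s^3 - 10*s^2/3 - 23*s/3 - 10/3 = (s - 5)*(s + 2/3)*(s + 1)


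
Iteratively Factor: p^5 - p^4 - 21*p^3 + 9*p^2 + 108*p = (p - 3)*(p^4 + 2*p^3 - 15*p^2 - 36*p) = (p - 3)*(p + 3)*(p^3 - p^2 - 12*p) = p*(p - 3)*(p + 3)*(p^2 - p - 12) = p*(p - 4)*(p - 3)*(p + 3)*(p + 3)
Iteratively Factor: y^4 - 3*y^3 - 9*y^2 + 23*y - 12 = (y - 1)*(y^3 - 2*y^2 - 11*y + 12) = (y - 4)*(y - 1)*(y^2 + 2*y - 3) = (y - 4)*(y - 1)^2*(y + 3)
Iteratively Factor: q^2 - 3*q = (q)*(q - 3)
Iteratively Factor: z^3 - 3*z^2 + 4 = (z - 2)*(z^2 - z - 2) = (z - 2)*(z + 1)*(z - 2)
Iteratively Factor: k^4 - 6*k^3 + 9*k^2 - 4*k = (k - 1)*(k^3 - 5*k^2 + 4*k) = (k - 1)^2*(k^2 - 4*k) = k*(k - 1)^2*(k - 4)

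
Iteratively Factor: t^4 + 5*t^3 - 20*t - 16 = (t + 4)*(t^3 + t^2 - 4*t - 4) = (t - 2)*(t + 4)*(t^2 + 3*t + 2) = (t - 2)*(t + 1)*(t + 4)*(t + 2)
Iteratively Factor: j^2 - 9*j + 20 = (j - 4)*(j - 5)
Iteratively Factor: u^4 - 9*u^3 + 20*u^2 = (u)*(u^3 - 9*u^2 + 20*u) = u^2*(u^2 - 9*u + 20) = u^2*(u - 4)*(u - 5)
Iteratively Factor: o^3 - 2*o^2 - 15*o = (o + 3)*(o^2 - 5*o) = o*(o + 3)*(o - 5)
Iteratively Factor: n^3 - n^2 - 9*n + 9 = (n - 1)*(n^2 - 9) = (n - 3)*(n - 1)*(n + 3)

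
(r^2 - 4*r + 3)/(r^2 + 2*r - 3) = (r - 3)/(r + 3)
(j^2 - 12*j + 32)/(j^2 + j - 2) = (j^2 - 12*j + 32)/(j^2 + j - 2)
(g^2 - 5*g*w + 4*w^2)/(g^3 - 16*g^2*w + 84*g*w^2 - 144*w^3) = (g - w)/(g^2 - 12*g*w + 36*w^2)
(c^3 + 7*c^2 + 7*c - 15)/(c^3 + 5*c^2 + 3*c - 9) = (c + 5)/(c + 3)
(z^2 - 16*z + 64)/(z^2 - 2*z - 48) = (z - 8)/(z + 6)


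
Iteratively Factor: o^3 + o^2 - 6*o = (o - 2)*(o^2 + 3*o) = o*(o - 2)*(o + 3)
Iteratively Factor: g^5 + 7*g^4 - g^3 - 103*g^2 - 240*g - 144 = (g + 1)*(g^4 + 6*g^3 - 7*g^2 - 96*g - 144) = (g + 1)*(g + 3)*(g^3 + 3*g^2 - 16*g - 48) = (g - 4)*(g + 1)*(g + 3)*(g^2 + 7*g + 12) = (g - 4)*(g + 1)*(g + 3)*(g + 4)*(g + 3)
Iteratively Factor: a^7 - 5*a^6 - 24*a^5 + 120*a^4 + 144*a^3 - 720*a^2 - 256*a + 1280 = (a - 2)*(a^6 - 3*a^5 - 30*a^4 + 60*a^3 + 264*a^2 - 192*a - 640) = (a - 2)*(a + 2)*(a^5 - 5*a^4 - 20*a^3 + 100*a^2 + 64*a - 320) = (a - 4)*(a - 2)*(a + 2)*(a^4 - a^3 - 24*a^2 + 4*a + 80) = (a - 5)*(a - 4)*(a - 2)*(a + 2)*(a^3 + 4*a^2 - 4*a - 16) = (a - 5)*(a - 4)*(a - 2)*(a + 2)*(a + 4)*(a^2 - 4) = (a - 5)*(a - 4)*(a - 2)*(a + 2)^2*(a + 4)*(a - 2)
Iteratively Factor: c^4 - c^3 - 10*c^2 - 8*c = (c + 2)*(c^3 - 3*c^2 - 4*c) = (c - 4)*(c + 2)*(c^2 + c) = c*(c - 4)*(c + 2)*(c + 1)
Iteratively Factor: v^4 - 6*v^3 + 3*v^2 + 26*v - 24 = (v - 3)*(v^3 - 3*v^2 - 6*v + 8) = (v - 3)*(v + 2)*(v^2 - 5*v + 4) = (v - 3)*(v - 1)*(v + 2)*(v - 4)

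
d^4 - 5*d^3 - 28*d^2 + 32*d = d*(d - 8)*(d - 1)*(d + 4)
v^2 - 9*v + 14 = (v - 7)*(v - 2)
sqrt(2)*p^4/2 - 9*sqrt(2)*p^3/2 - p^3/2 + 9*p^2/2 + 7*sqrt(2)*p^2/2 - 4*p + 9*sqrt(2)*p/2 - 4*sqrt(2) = (p - 8)*(p - 1)*(p - sqrt(2))*(sqrt(2)*p/2 + 1/2)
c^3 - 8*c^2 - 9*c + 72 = (c - 8)*(c - 3)*(c + 3)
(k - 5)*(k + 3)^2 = k^3 + k^2 - 21*k - 45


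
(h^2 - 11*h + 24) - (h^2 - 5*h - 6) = 30 - 6*h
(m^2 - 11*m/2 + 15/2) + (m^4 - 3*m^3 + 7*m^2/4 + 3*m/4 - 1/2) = m^4 - 3*m^3 + 11*m^2/4 - 19*m/4 + 7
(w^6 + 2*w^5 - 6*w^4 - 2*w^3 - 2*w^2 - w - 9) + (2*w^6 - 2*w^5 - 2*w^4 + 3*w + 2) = 3*w^6 - 8*w^4 - 2*w^3 - 2*w^2 + 2*w - 7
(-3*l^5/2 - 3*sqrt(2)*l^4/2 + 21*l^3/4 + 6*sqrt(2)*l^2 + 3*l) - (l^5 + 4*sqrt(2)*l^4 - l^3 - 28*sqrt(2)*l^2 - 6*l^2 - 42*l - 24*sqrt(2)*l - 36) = -5*l^5/2 - 11*sqrt(2)*l^4/2 + 25*l^3/4 + 6*l^2 + 34*sqrt(2)*l^2 + 24*sqrt(2)*l + 45*l + 36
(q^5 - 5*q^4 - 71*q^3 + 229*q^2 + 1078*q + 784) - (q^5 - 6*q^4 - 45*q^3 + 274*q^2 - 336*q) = q^4 - 26*q^3 - 45*q^2 + 1414*q + 784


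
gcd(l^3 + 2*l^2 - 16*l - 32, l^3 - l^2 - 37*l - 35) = 1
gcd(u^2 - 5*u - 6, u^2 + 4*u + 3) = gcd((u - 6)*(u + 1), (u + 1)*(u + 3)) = u + 1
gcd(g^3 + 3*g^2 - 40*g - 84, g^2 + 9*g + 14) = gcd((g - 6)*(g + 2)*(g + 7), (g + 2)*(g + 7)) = g^2 + 9*g + 14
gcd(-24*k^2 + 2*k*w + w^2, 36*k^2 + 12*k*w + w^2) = 6*k + w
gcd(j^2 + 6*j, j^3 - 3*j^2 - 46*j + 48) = j + 6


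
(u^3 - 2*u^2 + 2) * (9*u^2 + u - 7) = 9*u^5 - 17*u^4 - 9*u^3 + 32*u^2 + 2*u - 14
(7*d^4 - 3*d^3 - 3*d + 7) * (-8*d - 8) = -56*d^5 - 32*d^4 + 24*d^3 + 24*d^2 - 32*d - 56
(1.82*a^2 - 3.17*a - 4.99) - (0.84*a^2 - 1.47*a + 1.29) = 0.98*a^2 - 1.7*a - 6.28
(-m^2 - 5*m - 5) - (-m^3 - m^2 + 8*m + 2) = m^3 - 13*m - 7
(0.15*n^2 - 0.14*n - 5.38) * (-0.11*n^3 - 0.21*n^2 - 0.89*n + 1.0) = -0.0165*n^5 - 0.0161*n^4 + 0.4877*n^3 + 1.4044*n^2 + 4.6482*n - 5.38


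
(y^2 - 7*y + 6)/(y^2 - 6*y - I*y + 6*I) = (y - 1)/(y - I)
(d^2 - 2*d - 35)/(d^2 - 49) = (d + 5)/(d + 7)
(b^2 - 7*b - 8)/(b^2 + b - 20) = (b^2 - 7*b - 8)/(b^2 + b - 20)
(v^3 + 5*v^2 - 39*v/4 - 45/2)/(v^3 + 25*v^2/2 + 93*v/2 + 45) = (v - 5/2)/(v + 5)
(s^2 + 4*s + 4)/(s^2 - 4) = (s + 2)/(s - 2)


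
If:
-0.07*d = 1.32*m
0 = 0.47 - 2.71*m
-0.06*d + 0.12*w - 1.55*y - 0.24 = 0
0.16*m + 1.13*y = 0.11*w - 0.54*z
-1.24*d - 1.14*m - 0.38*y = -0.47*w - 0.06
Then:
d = -3.27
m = 0.17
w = -8.92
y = -0.72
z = -0.36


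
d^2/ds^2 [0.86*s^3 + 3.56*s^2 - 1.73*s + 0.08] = 5.16*s + 7.12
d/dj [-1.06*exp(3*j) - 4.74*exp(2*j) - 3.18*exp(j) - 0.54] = (-3.18*exp(2*j) - 9.48*exp(j) - 3.18)*exp(j)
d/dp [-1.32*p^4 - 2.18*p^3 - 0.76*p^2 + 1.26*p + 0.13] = -5.28*p^3 - 6.54*p^2 - 1.52*p + 1.26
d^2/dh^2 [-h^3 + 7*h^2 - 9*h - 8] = 14 - 6*h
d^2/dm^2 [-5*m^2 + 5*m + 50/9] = -10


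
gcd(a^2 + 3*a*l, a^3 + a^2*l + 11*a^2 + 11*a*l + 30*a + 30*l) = 1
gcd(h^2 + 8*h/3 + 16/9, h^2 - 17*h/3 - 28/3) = h + 4/3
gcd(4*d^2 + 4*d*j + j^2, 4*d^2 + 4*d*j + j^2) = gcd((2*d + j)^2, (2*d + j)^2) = 4*d^2 + 4*d*j + j^2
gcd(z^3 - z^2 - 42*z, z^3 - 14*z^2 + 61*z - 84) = z - 7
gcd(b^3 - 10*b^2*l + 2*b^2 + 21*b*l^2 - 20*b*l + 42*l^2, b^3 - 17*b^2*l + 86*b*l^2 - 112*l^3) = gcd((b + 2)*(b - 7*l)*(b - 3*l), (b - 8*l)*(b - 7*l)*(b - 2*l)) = b - 7*l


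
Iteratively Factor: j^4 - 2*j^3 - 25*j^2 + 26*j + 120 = (j - 3)*(j^3 + j^2 - 22*j - 40) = (j - 3)*(j + 2)*(j^2 - j - 20) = (j - 3)*(j + 2)*(j + 4)*(j - 5)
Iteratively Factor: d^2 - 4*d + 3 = (d - 3)*(d - 1)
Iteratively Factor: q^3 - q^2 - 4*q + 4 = (q - 2)*(q^2 + q - 2) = (q - 2)*(q - 1)*(q + 2)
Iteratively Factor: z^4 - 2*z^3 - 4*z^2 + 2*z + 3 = (z + 1)*(z^3 - 3*z^2 - z + 3) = (z - 3)*(z + 1)*(z^2 - 1) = (z - 3)*(z - 1)*(z + 1)*(z + 1)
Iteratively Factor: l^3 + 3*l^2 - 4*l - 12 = (l + 2)*(l^2 + l - 6) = (l + 2)*(l + 3)*(l - 2)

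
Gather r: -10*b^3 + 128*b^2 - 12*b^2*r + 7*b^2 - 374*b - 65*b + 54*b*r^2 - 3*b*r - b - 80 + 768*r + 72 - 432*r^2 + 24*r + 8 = -10*b^3 + 135*b^2 - 440*b + r^2*(54*b - 432) + r*(-12*b^2 - 3*b + 792)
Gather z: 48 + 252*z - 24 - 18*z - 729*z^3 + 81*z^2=-729*z^3 + 81*z^2 + 234*z + 24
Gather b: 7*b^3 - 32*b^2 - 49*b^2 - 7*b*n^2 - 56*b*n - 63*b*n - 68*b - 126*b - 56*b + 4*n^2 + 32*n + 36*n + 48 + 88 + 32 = 7*b^3 - 81*b^2 + b*(-7*n^2 - 119*n - 250) + 4*n^2 + 68*n + 168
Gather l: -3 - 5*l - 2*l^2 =-2*l^2 - 5*l - 3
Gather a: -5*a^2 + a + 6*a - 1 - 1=-5*a^2 + 7*a - 2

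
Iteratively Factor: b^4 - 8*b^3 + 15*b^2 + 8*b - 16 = (b - 4)*(b^3 - 4*b^2 - b + 4) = (b - 4)*(b - 1)*(b^2 - 3*b - 4) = (b - 4)^2*(b - 1)*(b + 1)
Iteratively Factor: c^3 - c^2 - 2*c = (c - 2)*(c^2 + c) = (c - 2)*(c + 1)*(c)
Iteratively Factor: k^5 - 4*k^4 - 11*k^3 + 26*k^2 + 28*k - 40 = (k + 2)*(k^4 - 6*k^3 + k^2 + 24*k - 20) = (k - 1)*(k + 2)*(k^3 - 5*k^2 - 4*k + 20) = (k - 2)*(k - 1)*(k + 2)*(k^2 - 3*k - 10) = (k - 5)*(k - 2)*(k - 1)*(k + 2)*(k + 2)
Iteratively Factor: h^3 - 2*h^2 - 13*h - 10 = (h + 2)*(h^2 - 4*h - 5) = (h + 1)*(h + 2)*(h - 5)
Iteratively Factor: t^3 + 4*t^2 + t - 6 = (t + 2)*(t^2 + 2*t - 3) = (t - 1)*(t + 2)*(t + 3)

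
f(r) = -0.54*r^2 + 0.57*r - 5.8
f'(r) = 0.57 - 1.08*r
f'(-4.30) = 5.21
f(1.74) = -6.44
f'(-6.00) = 7.05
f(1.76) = -6.47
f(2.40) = -7.54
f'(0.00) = 0.57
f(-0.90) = -6.75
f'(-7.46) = 8.63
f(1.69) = -6.38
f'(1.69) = -1.26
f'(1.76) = -1.33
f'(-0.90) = 1.54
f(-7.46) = -40.10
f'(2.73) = -2.38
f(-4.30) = -18.24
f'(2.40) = -2.02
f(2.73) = -8.27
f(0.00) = -5.80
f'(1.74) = -1.31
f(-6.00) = -28.66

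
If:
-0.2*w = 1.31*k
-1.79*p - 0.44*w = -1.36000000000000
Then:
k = -0.152671755725191*w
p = 0.759776536312849 - 0.245810055865922*w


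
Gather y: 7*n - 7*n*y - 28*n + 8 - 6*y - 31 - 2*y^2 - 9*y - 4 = -21*n - 2*y^2 + y*(-7*n - 15) - 27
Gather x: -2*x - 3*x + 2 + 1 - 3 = -5*x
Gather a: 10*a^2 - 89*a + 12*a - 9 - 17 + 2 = 10*a^2 - 77*a - 24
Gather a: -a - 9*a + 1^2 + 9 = 10 - 10*a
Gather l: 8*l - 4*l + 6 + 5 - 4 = 4*l + 7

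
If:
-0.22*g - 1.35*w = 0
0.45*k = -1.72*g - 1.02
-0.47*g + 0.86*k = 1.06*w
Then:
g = -0.54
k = -0.19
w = 0.09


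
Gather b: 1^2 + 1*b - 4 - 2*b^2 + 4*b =-2*b^2 + 5*b - 3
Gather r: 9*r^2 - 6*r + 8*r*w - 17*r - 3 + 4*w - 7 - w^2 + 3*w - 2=9*r^2 + r*(8*w - 23) - w^2 + 7*w - 12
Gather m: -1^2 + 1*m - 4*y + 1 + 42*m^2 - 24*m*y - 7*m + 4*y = 42*m^2 + m*(-24*y - 6)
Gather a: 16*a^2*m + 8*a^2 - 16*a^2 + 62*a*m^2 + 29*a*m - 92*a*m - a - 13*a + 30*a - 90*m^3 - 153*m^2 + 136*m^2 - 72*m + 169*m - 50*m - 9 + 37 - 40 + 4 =a^2*(16*m - 8) + a*(62*m^2 - 63*m + 16) - 90*m^3 - 17*m^2 + 47*m - 8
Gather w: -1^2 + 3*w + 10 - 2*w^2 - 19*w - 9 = -2*w^2 - 16*w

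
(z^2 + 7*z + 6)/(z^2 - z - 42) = (z + 1)/(z - 7)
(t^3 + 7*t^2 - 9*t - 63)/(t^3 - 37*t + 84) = (t + 3)/(t - 4)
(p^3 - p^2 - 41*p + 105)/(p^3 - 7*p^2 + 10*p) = (p^2 + 4*p - 21)/(p*(p - 2))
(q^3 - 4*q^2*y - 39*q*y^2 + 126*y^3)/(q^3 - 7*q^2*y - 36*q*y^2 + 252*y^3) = (-q + 3*y)/(-q + 6*y)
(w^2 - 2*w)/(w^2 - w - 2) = w/(w + 1)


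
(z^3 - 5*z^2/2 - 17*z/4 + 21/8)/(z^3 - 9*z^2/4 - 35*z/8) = (4*z^2 + 4*z - 3)/(z*(4*z + 5))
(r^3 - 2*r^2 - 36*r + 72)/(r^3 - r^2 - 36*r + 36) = (r - 2)/(r - 1)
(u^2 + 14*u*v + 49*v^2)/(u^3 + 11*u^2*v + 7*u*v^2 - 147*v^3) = 1/(u - 3*v)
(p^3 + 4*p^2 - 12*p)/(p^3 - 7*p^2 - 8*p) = (-p^2 - 4*p + 12)/(-p^2 + 7*p + 8)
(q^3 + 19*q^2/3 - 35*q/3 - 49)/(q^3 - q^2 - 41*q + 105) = (q + 7/3)/(q - 5)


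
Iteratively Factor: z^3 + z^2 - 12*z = (z)*(z^2 + z - 12) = z*(z + 4)*(z - 3)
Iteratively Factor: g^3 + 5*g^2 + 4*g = (g)*(g^2 + 5*g + 4) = g*(g + 4)*(g + 1)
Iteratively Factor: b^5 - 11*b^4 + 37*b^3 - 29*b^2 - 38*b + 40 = (b + 1)*(b^4 - 12*b^3 + 49*b^2 - 78*b + 40) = (b - 1)*(b + 1)*(b^3 - 11*b^2 + 38*b - 40) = (b - 2)*(b - 1)*(b + 1)*(b^2 - 9*b + 20) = (b - 5)*(b - 2)*(b - 1)*(b + 1)*(b - 4)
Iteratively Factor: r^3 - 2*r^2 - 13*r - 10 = (r - 5)*(r^2 + 3*r + 2) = (r - 5)*(r + 1)*(r + 2)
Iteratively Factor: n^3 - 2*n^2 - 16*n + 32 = (n + 4)*(n^2 - 6*n + 8) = (n - 4)*(n + 4)*(n - 2)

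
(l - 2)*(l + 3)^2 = l^3 + 4*l^2 - 3*l - 18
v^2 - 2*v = v*(v - 2)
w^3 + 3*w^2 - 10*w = w*(w - 2)*(w + 5)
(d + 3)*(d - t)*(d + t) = d^3 + 3*d^2 - d*t^2 - 3*t^2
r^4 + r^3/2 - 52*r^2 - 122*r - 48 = (r - 8)*(r + 1/2)*(r + 2)*(r + 6)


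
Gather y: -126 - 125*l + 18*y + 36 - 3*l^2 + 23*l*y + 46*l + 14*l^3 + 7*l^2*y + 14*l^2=14*l^3 + 11*l^2 - 79*l + y*(7*l^2 + 23*l + 18) - 90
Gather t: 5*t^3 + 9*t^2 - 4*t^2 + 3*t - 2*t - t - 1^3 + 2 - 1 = 5*t^3 + 5*t^2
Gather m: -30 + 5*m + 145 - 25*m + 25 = 140 - 20*m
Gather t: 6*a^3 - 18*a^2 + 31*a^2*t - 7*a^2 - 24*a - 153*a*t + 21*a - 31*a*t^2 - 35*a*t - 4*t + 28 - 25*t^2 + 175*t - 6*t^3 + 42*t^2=6*a^3 - 25*a^2 - 3*a - 6*t^3 + t^2*(17 - 31*a) + t*(31*a^2 - 188*a + 171) + 28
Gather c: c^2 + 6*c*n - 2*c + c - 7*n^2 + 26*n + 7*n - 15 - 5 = c^2 + c*(6*n - 1) - 7*n^2 + 33*n - 20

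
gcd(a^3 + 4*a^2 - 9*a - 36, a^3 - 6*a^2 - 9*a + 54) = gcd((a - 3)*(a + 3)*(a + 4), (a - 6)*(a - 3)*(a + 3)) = a^2 - 9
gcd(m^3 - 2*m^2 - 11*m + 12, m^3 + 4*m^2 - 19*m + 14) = m - 1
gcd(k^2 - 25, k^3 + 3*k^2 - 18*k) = 1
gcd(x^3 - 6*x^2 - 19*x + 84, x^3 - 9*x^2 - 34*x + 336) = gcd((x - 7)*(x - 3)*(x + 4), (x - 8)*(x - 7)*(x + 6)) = x - 7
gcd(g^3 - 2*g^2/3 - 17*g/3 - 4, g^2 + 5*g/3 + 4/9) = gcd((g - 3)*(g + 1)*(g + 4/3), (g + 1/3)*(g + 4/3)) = g + 4/3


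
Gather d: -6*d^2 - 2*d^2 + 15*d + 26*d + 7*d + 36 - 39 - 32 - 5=-8*d^2 + 48*d - 40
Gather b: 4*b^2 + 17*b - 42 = 4*b^2 + 17*b - 42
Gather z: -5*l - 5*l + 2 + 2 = 4 - 10*l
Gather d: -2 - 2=-4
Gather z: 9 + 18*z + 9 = 18*z + 18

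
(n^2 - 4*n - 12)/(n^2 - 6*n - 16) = (n - 6)/(n - 8)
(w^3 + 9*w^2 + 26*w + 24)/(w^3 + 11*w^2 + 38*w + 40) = (w + 3)/(w + 5)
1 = 1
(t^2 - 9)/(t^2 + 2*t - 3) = (t - 3)/(t - 1)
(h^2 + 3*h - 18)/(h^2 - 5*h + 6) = (h + 6)/(h - 2)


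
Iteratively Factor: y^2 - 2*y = (y - 2)*(y)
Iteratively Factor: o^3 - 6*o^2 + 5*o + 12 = (o - 4)*(o^2 - 2*o - 3) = (o - 4)*(o + 1)*(o - 3)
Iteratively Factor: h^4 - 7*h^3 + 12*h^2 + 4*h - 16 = (h - 2)*(h^3 - 5*h^2 + 2*h + 8) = (h - 4)*(h - 2)*(h^2 - h - 2) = (h - 4)*(h - 2)^2*(h + 1)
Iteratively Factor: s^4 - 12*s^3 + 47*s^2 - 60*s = (s - 3)*(s^3 - 9*s^2 + 20*s) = s*(s - 3)*(s^2 - 9*s + 20) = s*(s - 5)*(s - 3)*(s - 4)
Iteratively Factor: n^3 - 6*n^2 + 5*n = (n - 5)*(n^2 - n) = n*(n - 5)*(n - 1)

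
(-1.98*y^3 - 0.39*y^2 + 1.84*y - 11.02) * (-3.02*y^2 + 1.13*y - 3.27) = 5.9796*y^5 - 1.0596*y^4 + 0.4771*y^3 + 36.6349*y^2 - 18.4694*y + 36.0354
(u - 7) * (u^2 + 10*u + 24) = u^3 + 3*u^2 - 46*u - 168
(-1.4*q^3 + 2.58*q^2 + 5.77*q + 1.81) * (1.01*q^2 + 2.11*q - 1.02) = -1.414*q^5 - 0.3482*q^4 + 12.6995*q^3 + 11.3712*q^2 - 2.0663*q - 1.8462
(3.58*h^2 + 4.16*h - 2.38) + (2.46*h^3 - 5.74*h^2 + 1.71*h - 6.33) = 2.46*h^3 - 2.16*h^2 + 5.87*h - 8.71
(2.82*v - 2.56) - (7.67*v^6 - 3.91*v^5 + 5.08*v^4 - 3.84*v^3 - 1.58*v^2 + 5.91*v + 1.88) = -7.67*v^6 + 3.91*v^5 - 5.08*v^4 + 3.84*v^3 + 1.58*v^2 - 3.09*v - 4.44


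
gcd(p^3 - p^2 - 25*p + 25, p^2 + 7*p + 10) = p + 5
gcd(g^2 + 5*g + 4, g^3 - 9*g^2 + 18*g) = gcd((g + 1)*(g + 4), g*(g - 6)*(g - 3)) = 1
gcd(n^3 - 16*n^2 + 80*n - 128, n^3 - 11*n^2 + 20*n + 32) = n^2 - 12*n + 32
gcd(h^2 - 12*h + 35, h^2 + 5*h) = 1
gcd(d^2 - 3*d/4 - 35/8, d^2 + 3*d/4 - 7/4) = d + 7/4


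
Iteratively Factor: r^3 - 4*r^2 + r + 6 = (r + 1)*(r^2 - 5*r + 6) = (r - 2)*(r + 1)*(r - 3)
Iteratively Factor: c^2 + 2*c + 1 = (c + 1)*(c + 1)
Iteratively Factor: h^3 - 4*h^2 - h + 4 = (h + 1)*(h^2 - 5*h + 4) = (h - 1)*(h + 1)*(h - 4)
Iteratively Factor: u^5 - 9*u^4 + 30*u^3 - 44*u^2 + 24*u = (u - 2)*(u^4 - 7*u^3 + 16*u^2 - 12*u) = (u - 2)^2*(u^3 - 5*u^2 + 6*u) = u*(u - 2)^2*(u^2 - 5*u + 6) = u*(u - 3)*(u - 2)^2*(u - 2)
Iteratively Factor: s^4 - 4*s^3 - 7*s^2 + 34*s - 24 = (s - 4)*(s^3 - 7*s + 6) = (s - 4)*(s + 3)*(s^2 - 3*s + 2) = (s - 4)*(s - 2)*(s + 3)*(s - 1)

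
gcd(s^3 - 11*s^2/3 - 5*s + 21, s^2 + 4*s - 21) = s - 3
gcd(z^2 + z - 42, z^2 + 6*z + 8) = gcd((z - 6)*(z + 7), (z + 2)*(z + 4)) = 1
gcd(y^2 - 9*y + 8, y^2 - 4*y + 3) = y - 1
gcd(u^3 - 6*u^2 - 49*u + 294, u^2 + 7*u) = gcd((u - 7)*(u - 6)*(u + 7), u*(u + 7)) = u + 7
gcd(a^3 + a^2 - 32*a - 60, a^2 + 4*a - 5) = a + 5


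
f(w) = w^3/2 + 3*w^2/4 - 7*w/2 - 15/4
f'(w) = 3*w^2/2 + 3*w/2 - 7/2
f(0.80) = -5.81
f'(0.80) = -1.34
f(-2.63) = 1.55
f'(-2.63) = 2.93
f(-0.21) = -2.99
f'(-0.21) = -3.75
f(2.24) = -2.21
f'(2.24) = 7.39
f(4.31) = 35.13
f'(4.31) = 30.83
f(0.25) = -4.57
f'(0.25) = -3.03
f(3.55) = 15.65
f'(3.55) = 20.73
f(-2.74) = 1.19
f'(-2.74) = 3.65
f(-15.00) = -1470.00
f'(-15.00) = 311.50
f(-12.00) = -717.75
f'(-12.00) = 194.50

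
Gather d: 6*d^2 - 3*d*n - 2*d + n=6*d^2 + d*(-3*n - 2) + n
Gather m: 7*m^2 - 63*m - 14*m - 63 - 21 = 7*m^2 - 77*m - 84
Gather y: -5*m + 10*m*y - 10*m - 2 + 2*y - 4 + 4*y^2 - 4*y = -15*m + 4*y^2 + y*(10*m - 2) - 6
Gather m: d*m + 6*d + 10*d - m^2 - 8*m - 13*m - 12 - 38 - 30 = 16*d - m^2 + m*(d - 21) - 80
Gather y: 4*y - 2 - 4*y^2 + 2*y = -4*y^2 + 6*y - 2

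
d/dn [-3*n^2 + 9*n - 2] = 9 - 6*n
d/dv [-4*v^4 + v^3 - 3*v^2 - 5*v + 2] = -16*v^3 + 3*v^2 - 6*v - 5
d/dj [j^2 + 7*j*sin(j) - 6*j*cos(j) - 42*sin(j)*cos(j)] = 6*j*sin(j) + 7*j*cos(j) + 2*j + 7*sin(j) - 6*cos(j) - 42*cos(2*j)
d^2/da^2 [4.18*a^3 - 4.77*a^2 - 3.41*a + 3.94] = 25.08*a - 9.54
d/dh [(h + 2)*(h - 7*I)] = 2*h + 2 - 7*I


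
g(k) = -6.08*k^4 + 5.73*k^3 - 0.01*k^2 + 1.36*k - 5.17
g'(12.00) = -39548.48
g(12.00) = -116163.73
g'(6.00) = -4633.04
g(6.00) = -6639.37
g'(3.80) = -1084.98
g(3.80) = -953.49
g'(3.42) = -770.49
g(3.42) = -603.21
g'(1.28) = -21.50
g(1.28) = -7.75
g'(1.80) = -84.81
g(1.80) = -33.16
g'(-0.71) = 18.74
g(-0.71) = -9.74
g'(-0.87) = 30.40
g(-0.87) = -13.62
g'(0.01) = 1.36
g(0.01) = -5.16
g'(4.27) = -1578.72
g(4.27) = -1574.67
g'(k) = -24.32*k^3 + 17.19*k^2 - 0.02*k + 1.36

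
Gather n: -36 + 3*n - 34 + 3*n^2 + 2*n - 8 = 3*n^2 + 5*n - 78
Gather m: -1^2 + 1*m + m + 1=2*m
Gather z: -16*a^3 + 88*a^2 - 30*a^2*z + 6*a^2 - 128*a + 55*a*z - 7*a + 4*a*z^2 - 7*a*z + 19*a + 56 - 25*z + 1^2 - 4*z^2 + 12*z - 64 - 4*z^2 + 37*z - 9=-16*a^3 + 94*a^2 - 116*a + z^2*(4*a - 8) + z*(-30*a^2 + 48*a + 24) - 16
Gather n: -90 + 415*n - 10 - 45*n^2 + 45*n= -45*n^2 + 460*n - 100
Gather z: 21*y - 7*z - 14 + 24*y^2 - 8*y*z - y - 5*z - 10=24*y^2 + 20*y + z*(-8*y - 12) - 24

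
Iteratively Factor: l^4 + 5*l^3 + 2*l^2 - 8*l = (l)*(l^3 + 5*l^2 + 2*l - 8) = l*(l - 1)*(l^2 + 6*l + 8) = l*(l - 1)*(l + 2)*(l + 4)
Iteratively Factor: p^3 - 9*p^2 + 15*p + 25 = (p - 5)*(p^2 - 4*p - 5) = (p - 5)*(p + 1)*(p - 5)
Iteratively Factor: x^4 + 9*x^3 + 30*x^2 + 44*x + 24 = (x + 2)*(x^3 + 7*x^2 + 16*x + 12) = (x + 2)^2*(x^2 + 5*x + 6) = (x + 2)^2*(x + 3)*(x + 2)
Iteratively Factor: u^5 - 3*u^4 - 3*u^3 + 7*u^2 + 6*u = (u + 1)*(u^4 - 4*u^3 + u^2 + 6*u) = (u - 2)*(u + 1)*(u^3 - 2*u^2 - 3*u) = (u - 3)*(u - 2)*(u + 1)*(u^2 + u) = (u - 3)*(u - 2)*(u + 1)^2*(u)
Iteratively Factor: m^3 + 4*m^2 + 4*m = (m)*(m^2 + 4*m + 4) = m*(m + 2)*(m + 2)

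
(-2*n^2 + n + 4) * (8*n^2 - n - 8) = -16*n^4 + 10*n^3 + 47*n^2 - 12*n - 32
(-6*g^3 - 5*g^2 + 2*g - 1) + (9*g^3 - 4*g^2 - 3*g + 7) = 3*g^3 - 9*g^2 - g + 6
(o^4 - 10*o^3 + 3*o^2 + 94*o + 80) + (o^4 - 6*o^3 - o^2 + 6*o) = 2*o^4 - 16*o^3 + 2*o^2 + 100*o + 80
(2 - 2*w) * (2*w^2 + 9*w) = -4*w^3 - 14*w^2 + 18*w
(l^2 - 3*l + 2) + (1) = l^2 - 3*l + 3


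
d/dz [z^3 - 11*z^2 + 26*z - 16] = 3*z^2 - 22*z + 26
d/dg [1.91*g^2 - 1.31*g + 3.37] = 3.82*g - 1.31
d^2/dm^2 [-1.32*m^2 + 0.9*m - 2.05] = -2.64000000000000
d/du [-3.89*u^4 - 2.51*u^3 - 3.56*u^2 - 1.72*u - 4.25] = -15.56*u^3 - 7.53*u^2 - 7.12*u - 1.72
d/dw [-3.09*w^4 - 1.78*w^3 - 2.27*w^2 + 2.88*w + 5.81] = -12.36*w^3 - 5.34*w^2 - 4.54*w + 2.88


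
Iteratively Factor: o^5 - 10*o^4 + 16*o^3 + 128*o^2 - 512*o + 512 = (o - 4)*(o^4 - 6*o^3 - 8*o^2 + 96*o - 128) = (o - 4)^2*(o^3 - 2*o^2 - 16*o + 32) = (o - 4)^3*(o^2 + 2*o - 8) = (o - 4)^3*(o + 4)*(o - 2)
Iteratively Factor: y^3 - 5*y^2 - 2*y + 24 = (y - 3)*(y^2 - 2*y - 8) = (y - 4)*(y - 3)*(y + 2)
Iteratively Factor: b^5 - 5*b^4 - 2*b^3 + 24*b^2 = (b + 2)*(b^4 - 7*b^3 + 12*b^2) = b*(b + 2)*(b^3 - 7*b^2 + 12*b) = b^2*(b + 2)*(b^2 - 7*b + 12) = b^2*(b - 4)*(b + 2)*(b - 3)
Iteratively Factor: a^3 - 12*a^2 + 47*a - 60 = (a - 3)*(a^2 - 9*a + 20) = (a - 5)*(a - 3)*(a - 4)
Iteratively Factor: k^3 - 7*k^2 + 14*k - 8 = (k - 4)*(k^2 - 3*k + 2) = (k - 4)*(k - 1)*(k - 2)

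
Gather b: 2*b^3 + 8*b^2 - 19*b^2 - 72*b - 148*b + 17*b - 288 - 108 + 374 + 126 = 2*b^3 - 11*b^2 - 203*b + 104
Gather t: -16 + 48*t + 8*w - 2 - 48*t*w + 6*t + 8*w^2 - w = t*(54 - 48*w) + 8*w^2 + 7*w - 18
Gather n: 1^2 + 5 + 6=12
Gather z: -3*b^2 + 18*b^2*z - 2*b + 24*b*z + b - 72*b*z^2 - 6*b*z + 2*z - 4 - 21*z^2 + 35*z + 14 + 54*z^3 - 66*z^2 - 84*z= -3*b^2 - b + 54*z^3 + z^2*(-72*b - 87) + z*(18*b^2 + 18*b - 47) + 10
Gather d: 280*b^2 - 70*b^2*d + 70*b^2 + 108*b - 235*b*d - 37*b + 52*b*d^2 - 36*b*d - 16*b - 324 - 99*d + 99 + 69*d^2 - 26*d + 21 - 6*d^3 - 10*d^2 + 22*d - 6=350*b^2 + 55*b - 6*d^3 + d^2*(52*b + 59) + d*(-70*b^2 - 271*b - 103) - 210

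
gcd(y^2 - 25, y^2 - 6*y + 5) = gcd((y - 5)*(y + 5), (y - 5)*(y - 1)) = y - 5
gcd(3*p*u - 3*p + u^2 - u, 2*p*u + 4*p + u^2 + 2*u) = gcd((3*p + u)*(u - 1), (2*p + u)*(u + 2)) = 1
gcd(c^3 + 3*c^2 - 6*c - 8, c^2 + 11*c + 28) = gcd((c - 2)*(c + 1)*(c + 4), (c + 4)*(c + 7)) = c + 4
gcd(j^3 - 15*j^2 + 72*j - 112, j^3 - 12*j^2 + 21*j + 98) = j - 7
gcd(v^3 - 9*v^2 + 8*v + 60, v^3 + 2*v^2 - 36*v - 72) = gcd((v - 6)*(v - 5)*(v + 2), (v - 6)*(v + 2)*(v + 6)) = v^2 - 4*v - 12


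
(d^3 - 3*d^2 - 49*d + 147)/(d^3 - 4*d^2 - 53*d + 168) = (d - 7)/(d - 8)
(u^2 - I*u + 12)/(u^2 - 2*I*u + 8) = (u + 3*I)/(u + 2*I)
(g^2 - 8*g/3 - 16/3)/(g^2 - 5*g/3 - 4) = (g - 4)/(g - 3)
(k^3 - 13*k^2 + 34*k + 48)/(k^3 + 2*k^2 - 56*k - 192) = (k^2 - 5*k - 6)/(k^2 + 10*k + 24)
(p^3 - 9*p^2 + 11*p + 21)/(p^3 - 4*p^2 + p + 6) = (p - 7)/(p - 2)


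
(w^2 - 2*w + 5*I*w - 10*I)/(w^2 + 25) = (w - 2)/(w - 5*I)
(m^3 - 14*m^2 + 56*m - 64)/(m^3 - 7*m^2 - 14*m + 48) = (m - 4)/(m + 3)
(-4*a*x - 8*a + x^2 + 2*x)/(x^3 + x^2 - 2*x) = (-4*a + x)/(x*(x - 1))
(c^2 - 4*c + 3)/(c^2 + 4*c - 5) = (c - 3)/(c + 5)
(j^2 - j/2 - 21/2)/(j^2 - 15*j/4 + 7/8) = 4*(j + 3)/(4*j - 1)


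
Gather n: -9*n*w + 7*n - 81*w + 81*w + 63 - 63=n*(7 - 9*w)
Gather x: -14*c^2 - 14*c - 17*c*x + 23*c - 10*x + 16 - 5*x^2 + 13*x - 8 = -14*c^2 + 9*c - 5*x^2 + x*(3 - 17*c) + 8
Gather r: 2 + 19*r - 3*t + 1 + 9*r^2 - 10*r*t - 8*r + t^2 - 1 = 9*r^2 + r*(11 - 10*t) + t^2 - 3*t + 2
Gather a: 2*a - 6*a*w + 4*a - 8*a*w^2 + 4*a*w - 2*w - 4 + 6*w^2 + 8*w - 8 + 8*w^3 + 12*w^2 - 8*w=a*(-8*w^2 - 2*w + 6) + 8*w^3 + 18*w^2 - 2*w - 12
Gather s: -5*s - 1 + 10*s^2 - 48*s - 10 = 10*s^2 - 53*s - 11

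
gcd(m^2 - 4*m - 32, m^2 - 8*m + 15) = 1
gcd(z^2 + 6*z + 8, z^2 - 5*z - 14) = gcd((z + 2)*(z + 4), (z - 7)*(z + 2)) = z + 2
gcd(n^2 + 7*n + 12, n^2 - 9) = n + 3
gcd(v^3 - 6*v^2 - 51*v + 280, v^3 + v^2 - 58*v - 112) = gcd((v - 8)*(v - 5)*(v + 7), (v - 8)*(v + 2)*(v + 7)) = v^2 - v - 56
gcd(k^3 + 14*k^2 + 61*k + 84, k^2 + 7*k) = k + 7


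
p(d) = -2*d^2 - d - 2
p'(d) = -4*d - 1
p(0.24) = -2.36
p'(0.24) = -1.96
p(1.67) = -9.25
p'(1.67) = -7.68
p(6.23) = -85.86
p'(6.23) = -25.92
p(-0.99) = -2.97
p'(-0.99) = 2.96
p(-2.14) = -9.02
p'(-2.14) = 7.56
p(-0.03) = -1.97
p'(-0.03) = -0.88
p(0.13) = -2.16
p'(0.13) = -1.52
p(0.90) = -4.52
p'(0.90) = -4.60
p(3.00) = -23.00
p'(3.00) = -13.00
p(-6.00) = -68.00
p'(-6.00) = 23.00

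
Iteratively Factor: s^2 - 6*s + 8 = (s - 4)*(s - 2)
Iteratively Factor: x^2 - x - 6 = (x + 2)*(x - 3)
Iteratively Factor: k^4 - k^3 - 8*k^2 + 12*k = (k)*(k^3 - k^2 - 8*k + 12) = k*(k + 3)*(k^2 - 4*k + 4) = k*(k - 2)*(k + 3)*(k - 2)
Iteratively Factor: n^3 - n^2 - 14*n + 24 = (n + 4)*(n^2 - 5*n + 6) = (n - 3)*(n + 4)*(n - 2)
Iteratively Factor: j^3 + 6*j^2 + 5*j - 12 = (j + 3)*(j^2 + 3*j - 4) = (j - 1)*(j + 3)*(j + 4)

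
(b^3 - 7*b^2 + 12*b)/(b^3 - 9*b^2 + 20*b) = (b - 3)/(b - 5)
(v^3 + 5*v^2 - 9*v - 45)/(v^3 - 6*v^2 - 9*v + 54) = (v + 5)/(v - 6)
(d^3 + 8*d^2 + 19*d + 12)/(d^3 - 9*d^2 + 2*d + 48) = (d^3 + 8*d^2 + 19*d + 12)/(d^3 - 9*d^2 + 2*d + 48)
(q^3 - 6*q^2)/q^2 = q - 6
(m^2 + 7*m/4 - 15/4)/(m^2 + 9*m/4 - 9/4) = (4*m - 5)/(4*m - 3)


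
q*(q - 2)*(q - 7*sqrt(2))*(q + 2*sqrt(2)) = q^4 - 5*sqrt(2)*q^3 - 2*q^3 - 28*q^2 + 10*sqrt(2)*q^2 + 56*q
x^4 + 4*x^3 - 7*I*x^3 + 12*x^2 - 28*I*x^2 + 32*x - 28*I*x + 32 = (x + 2)^2*(x - 8*I)*(x + I)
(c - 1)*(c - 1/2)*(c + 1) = c^3 - c^2/2 - c + 1/2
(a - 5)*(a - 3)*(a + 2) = a^3 - 6*a^2 - a + 30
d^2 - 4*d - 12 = (d - 6)*(d + 2)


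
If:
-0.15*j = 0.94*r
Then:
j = -6.26666666666667*r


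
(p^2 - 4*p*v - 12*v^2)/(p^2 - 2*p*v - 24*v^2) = (p + 2*v)/(p + 4*v)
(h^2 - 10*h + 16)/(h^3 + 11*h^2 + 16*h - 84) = (h - 8)/(h^2 + 13*h + 42)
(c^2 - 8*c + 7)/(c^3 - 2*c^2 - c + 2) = (c - 7)/(c^2 - c - 2)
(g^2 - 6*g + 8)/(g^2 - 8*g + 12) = (g - 4)/(g - 6)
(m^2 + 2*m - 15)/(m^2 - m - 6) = (m + 5)/(m + 2)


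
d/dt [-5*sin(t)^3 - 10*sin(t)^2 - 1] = -5*(3*sin(t) + 4)*sin(t)*cos(t)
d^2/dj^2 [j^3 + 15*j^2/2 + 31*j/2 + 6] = 6*j + 15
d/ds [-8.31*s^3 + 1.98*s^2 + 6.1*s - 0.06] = -24.93*s^2 + 3.96*s + 6.1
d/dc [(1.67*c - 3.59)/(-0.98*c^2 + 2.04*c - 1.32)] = (1.6366*c^2 - 7.0364*c + 5.1192)/(0.9604*c^4 - 3.9984*c^3 + 6.7488*c^2 - 5.3856*c + 1.7424)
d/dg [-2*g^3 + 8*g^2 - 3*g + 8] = -6*g^2 + 16*g - 3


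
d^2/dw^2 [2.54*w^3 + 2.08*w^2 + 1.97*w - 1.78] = 15.24*w + 4.16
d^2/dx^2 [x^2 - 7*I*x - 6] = 2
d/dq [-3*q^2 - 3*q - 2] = -6*q - 3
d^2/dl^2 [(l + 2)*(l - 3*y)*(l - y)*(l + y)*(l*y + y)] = 2*y*(10*l^3 - 18*l^2*y + 18*l^2 - 3*l*y^2 - 27*l*y + 6*l + 3*y^3 - 3*y^2 - 6*y)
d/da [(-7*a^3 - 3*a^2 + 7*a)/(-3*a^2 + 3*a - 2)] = (21*a^4 - 42*a^3 + 54*a^2 + 12*a - 14)/(9*a^4 - 18*a^3 + 21*a^2 - 12*a + 4)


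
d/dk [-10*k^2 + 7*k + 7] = 7 - 20*k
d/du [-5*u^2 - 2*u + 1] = -10*u - 2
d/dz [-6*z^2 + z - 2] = 1 - 12*z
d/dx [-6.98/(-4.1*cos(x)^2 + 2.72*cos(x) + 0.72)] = (57.236*cos(x) - 18.9856)*sin(x)/(-4.1*cos(x)^2 + 2.72*cos(x) + 0.72)^2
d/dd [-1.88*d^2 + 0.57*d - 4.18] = 0.57 - 3.76*d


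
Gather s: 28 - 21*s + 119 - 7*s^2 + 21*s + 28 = 175 - 7*s^2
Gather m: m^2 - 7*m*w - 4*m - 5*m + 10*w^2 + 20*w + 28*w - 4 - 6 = m^2 + m*(-7*w - 9) + 10*w^2 + 48*w - 10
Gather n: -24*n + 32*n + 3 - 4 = 8*n - 1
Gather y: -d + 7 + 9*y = -d + 9*y + 7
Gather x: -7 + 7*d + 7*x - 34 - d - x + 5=6*d + 6*x - 36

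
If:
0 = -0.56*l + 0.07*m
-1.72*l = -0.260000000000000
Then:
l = 0.15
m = 1.21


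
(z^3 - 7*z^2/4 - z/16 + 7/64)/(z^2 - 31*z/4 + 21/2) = (z^2 - 1/16)/(z - 6)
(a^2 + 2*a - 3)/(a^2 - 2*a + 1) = (a + 3)/(a - 1)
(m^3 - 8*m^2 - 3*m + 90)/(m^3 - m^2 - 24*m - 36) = (m - 5)/(m + 2)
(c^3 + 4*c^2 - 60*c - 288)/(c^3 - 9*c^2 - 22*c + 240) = (c^2 + 12*c + 36)/(c^2 - c - 30)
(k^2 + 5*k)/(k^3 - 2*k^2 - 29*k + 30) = k/(k^2 - 7*k + 6)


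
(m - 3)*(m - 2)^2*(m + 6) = m^4 - m^3 - 26*m^2 + 84*m - 72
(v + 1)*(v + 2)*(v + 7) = v^3 + 10*v^2 + 23*v + 14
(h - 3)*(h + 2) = h^2 - h - 6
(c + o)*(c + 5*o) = c^2 + 6*c*o + 5*o^2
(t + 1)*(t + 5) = t^2 + 6*t + 5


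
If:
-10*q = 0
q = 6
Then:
No Solution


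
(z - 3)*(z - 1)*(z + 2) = z^3 - 2*z^2 - 5*z + 6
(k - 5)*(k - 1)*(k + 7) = k^3 + k^2 - 37*k + 35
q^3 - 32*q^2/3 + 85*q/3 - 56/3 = (q - 7)*(q - 8/3)*(q - 1)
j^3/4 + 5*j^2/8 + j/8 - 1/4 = (j/4 + 1/4)*(j - 1/2)*(j + 2)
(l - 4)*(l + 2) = l^2 - 2*l - 8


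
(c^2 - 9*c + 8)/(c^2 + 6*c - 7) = (c - 8)/(c + 7)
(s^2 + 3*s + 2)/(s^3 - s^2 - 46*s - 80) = (s + 1)/(s^2 - 3*s - 40)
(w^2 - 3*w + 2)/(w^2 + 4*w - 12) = (w - 1)/(w + 6)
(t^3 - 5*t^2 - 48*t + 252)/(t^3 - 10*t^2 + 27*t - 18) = (t^2 + t - 42)/(t^2 - 4*t + 3)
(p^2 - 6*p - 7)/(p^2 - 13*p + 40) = (p^2 - 6*p - 7)/(p^2 - 13*p + 40)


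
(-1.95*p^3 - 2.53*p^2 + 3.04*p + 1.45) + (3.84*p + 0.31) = -1.95*p^3 - 2.53*p^2 + 6.88*p + 1.76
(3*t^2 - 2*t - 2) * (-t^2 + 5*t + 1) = -3*t^4 + 17*t^3 - 5*t^2 - 12*t - 2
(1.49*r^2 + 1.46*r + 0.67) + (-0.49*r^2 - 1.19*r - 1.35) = 1.0*r^2 + 0.27*r - 0.68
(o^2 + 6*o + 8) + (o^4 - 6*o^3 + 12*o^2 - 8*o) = o^4 - 6*o^3 + 13*o^2 - 2*o + 8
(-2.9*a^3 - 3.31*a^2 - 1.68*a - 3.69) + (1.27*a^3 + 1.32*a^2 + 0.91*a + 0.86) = -1.63*a^3 - 1.99*a^2 - 0.77*a - 2.83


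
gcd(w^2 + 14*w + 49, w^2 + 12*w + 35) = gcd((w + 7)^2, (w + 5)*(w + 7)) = w + 7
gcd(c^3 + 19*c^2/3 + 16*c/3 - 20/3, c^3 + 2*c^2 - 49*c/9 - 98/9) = c + 2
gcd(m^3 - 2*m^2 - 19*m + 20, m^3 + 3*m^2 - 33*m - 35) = m - 5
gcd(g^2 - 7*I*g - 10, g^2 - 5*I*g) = g - 5*I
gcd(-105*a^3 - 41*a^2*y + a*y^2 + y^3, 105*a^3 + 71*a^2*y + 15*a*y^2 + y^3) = 15*a^2 + 8*a*y + y^2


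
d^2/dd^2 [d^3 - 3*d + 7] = 6*d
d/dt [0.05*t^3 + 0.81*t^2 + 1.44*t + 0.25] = 0.15*t^2 + 1.62*t + 1.44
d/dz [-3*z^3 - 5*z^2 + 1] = z*(-9*z - 10)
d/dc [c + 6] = 1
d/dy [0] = 0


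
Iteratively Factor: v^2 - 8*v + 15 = (v - 3)*(v - 5)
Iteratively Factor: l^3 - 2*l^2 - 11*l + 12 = (l + 3)*(l^2 - 5*l + 4) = (l - 4)*(l + 3)*(l - 1)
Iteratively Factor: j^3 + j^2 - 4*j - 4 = (j - 2)*(j^2 + 3*j + 2) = (j - 2)*(j + 2)*(j + 1)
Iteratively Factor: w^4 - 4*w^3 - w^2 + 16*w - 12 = (w - 1)*(w^3 - 3*w^2 - 4*w + 12) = (w - 3)*(w - 1)*(w^2 - 4) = (w - 3)*(w - 2)*(w - 1)*(w + 2)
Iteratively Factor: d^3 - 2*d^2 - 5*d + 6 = (d + 2)*(d^2 - 4*d + 3) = (d - 3)*(d + 2)*(d - 1)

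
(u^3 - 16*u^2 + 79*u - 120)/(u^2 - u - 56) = (u^2 - 8*u + 15)/(u + 7)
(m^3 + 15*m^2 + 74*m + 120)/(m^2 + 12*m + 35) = (m^2 + 10*m + 24)/(m + 7)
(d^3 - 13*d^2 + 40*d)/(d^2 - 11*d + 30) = d*(d - 8)/(d - 6)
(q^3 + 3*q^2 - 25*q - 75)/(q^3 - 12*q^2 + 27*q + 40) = (q^2 + 8*q + 15)/(q^2 - 7*q - 8)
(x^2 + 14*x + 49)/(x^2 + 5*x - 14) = (x + 7)/(x - 2)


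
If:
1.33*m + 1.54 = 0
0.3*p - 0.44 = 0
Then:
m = -1.16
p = 1.47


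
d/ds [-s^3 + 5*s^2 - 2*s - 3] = -3*s^2 + 10*s - 2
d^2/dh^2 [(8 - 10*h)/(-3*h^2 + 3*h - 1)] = 36*((3 - 5*h)*(3*h^2 - 3*h + 1) + (2*h - 1)^2*(5*h - 4))/(3*h^2 - 3*h + 1)^3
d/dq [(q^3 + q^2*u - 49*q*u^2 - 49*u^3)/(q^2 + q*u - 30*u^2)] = (q^4 + 2*q^3*u - 40*q^2*u^2 + 38*q*u^3 + 1519*u^4)/(q^4 + 2*q^3*u - 59*q^2*u^2 - 60*q*u^3 + 900*u^4)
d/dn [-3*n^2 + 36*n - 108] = 36 - 6*n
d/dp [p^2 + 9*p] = 2*p + 9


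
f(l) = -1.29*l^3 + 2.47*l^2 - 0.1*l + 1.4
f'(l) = -3.87*l^2 + 4.94*l - 0.1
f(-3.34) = 77.35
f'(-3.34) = -59.77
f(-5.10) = 237.27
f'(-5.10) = -125.95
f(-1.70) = 15.05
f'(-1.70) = -19.68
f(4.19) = -50.55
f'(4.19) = -47.34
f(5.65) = -152.98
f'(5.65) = -95.73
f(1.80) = 1.70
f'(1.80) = -3.75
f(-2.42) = 34.39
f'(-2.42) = -34.72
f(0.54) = 1.86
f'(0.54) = 1.44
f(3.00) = -11.50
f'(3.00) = -20.11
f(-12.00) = 2587.40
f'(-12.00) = -616.66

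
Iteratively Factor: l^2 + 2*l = (l + 2)*(l)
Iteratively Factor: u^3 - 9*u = (u + 3)*(u^2 - 3*u) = u*(u + 3)*(u - 3)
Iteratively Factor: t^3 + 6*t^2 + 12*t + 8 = (t + 2)*(t^2 + 4*t + 4) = (t + 2)^2*(t + 2)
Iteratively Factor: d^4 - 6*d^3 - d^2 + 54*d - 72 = (d + 3)*(d^3 - 9*d^2 + 26*d - 24) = (d - 3)*(d + 3)*(d^2 - 6*d + 8) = (d - 4)*(d - 3)*(d + 3)*(d - 2)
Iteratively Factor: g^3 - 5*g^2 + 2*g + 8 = (g - 4)*(g^2 - g - 2) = (g - 4)*(g + 1)*(g - 2)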